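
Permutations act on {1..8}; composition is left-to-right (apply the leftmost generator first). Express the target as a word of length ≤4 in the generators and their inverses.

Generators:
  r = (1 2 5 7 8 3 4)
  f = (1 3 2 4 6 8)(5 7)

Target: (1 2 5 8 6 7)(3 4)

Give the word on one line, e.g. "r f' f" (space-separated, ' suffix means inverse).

f r' f r

  after f: (1 3 2 4 6 8)(5 7)
  after r': (1 8 4 6 7 2 3)
  after f: (4 8 6 5 7)
  after r: (1 2 5 8 6 7)(3 4)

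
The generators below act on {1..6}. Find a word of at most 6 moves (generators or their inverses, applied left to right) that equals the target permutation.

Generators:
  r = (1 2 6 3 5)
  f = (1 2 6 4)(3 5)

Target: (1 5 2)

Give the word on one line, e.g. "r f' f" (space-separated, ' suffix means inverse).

  after r': (1 5 3 6 2)
  after f: (1 3 4)
  after f: (1 5 3)(2 6 4)
  after r': (1 3 5 6 4)
  after f': (1 5 2)

r' f f r' f'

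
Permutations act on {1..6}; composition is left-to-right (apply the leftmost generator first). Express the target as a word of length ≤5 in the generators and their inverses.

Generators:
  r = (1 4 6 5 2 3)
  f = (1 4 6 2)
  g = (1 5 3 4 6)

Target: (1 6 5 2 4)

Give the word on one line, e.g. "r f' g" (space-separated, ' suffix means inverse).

g f' r'

  after g: (1 5 3 4 6)
  after f': (1 5 3)(2 6)
  after r': (1 6 5 2 4)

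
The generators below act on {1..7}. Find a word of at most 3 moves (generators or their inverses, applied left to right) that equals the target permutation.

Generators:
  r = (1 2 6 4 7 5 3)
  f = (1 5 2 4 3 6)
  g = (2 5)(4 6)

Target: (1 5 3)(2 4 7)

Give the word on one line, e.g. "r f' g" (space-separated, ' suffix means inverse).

r g

  after r: (1 2 6 4 7 5 3)
  after g: (1 5 3)(2 4 7)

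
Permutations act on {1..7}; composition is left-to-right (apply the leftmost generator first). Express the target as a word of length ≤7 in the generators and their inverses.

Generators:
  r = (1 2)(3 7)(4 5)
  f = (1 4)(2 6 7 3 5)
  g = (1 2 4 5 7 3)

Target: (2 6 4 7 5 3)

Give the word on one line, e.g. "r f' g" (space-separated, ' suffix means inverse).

  after f: (1 4)(2 6 7 3 5)
  after g': (1 2 6 5)(3 4)
  after g': (2 6 4 7 5 3)
  after r: (1 2 6 5 7 4 3)
  after r: (2 6 4 7 5 3)

f g' g' r r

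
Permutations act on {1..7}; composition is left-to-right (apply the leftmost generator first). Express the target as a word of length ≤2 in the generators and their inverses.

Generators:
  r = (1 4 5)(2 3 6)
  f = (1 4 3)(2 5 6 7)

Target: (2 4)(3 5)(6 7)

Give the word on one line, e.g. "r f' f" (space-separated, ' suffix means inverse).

r f'

  after r: (1 4 5)(2 3 6)
  after f': (2 4)(3 5)(6 7)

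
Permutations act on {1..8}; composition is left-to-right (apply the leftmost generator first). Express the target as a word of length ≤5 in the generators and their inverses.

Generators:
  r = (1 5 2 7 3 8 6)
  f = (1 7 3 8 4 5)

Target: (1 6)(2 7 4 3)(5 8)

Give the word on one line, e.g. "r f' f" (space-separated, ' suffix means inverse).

  after f': (1 5 4 8 3 7)
  after f': (1 4 3)(5 8 7)
  after f': (1 8)(3 5)(4 7)
  after r: (1 6)(2 7 4 3)(5 8)

f' f' f' r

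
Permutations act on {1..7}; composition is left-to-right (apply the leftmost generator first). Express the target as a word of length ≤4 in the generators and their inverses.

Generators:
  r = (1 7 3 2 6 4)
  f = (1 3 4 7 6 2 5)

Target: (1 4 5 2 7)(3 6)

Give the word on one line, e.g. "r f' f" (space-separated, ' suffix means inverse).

r f'

  after r: (1 7 3 2 6 4)
  after f': (1 4 5 2 7)(3 6)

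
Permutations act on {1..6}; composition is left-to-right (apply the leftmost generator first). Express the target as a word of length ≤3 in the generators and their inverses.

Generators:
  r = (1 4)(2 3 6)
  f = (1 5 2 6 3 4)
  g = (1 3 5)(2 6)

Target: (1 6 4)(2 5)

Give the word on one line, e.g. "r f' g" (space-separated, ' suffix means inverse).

  after f: (1 5 2 6 3 4)
  after f: (1 2 3)(4 5 6)
  after g: (1 6 4)(2 5)

f f g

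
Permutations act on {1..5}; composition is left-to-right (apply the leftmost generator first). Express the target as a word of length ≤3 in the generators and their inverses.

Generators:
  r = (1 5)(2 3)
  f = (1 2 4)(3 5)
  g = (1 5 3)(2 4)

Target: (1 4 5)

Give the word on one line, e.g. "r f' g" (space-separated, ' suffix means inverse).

f g

  after f: (1 2 4)(3 5)
  after g: (1 4 5)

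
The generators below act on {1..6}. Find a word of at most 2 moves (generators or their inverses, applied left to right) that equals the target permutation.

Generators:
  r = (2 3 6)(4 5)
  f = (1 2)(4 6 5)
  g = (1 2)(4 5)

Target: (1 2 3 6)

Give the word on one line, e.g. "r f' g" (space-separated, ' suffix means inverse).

  after r: (2 3 6)(4 5)
  after g': (1 2 3 6)

r g'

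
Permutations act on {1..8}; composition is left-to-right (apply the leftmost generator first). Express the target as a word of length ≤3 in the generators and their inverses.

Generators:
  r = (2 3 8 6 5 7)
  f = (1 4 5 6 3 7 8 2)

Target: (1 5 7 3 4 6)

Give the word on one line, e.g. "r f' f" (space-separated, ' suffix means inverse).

  after r': (2 7 5 6 8 3)
  after f: (1 4 5 3)(2 8 7 6)
  after f: (1 5 7 3 4 6)

r' f f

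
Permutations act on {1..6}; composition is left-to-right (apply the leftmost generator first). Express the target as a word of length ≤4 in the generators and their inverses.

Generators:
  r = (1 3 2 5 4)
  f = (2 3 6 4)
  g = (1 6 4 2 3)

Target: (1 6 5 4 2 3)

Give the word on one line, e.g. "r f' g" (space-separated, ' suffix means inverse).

f g r

  after f: (2 3 6 4)
  after g: (1 6 2)(3 4)
  after r: (1 6 5 4 2 3)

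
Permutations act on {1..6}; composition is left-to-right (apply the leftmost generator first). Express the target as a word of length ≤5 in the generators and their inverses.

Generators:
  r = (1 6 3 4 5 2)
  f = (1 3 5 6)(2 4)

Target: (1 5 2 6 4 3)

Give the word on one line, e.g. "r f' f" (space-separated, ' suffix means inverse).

f' r f

  after f': (1 6 5 3)(2 4)
  after r: (1 3 6 2 5 4)
  after f: (1 5 2 6 4 3)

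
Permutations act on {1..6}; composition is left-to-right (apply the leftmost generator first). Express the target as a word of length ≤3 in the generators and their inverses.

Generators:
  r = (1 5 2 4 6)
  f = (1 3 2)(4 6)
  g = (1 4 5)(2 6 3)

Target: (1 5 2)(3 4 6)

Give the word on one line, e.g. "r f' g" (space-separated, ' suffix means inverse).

  after f': (1 2 3)(4 6)
  after r': (1 5)(2 3 6)
  after f': (1 5 2)(3 4 6)

f' r' f'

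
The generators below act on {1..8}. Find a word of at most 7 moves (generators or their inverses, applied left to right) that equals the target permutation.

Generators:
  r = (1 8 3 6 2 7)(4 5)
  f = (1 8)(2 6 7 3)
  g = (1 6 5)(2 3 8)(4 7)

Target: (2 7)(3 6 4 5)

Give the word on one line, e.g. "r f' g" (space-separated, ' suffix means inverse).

r' g' f g r

  after r': (1 7 2 6 3 8)(4 5)
  after g': (1 4 6 2)(5 7 8)
  after f: (1 4 7)(2 8 5 3)
  after g: (1 7 6 5 8)
  after r: (2 7)(3 6 4 5)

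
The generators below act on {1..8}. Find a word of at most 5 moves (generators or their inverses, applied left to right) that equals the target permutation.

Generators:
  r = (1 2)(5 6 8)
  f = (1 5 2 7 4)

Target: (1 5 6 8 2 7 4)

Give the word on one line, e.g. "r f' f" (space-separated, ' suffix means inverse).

r' r' f

  after r': (1 2)(5 8 6)
  after r': (5 6 8)
  after f: (1 5 6 8 2 7 4)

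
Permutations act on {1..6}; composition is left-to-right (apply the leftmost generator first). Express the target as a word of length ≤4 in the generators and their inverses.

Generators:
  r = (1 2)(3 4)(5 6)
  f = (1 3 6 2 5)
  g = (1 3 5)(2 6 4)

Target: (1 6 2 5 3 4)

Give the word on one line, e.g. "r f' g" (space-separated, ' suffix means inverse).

r f'

  after r: (1 2)(3 4)(5 6)
  after f': (1 6 2 5 3 4)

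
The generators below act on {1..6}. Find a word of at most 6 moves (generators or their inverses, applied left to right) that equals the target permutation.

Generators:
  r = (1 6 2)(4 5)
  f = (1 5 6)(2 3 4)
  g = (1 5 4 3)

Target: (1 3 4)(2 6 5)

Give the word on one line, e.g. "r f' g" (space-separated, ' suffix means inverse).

r' r' f g' r

  after r': (1 2 6)(4 5)
  after r': (1 6 2)
  after f: (2 5 6 3 4)
  after g': (1 3 5 6 4 2)
  after r: (1 3 4)(2 6 5)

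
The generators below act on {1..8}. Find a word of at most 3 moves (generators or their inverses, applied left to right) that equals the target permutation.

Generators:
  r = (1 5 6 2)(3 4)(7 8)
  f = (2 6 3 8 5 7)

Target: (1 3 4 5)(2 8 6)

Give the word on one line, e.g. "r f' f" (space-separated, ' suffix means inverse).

r' f f

  after r': (1 2 6 5)(3 4)(7 8)
  after f: (1 6 7 5)(2 3 4 8)
  after f: (1 3 4 5)(2 8 6)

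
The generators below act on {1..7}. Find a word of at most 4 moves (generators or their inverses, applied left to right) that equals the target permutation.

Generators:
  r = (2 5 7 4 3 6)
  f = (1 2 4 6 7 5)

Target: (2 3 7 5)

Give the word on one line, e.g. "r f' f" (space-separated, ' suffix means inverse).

  after f: (1 2 4 6 7 5)
  after r: (1 5)(2 3 6 4)
  after f: (2 3 7 5)

f r f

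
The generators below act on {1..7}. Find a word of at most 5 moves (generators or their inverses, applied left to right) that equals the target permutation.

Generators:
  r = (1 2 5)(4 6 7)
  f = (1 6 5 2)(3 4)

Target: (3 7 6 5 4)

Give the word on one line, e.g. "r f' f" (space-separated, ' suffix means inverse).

  after f': (1 2 5 6)(3 4)
  after r: (1 5 7 4 3 6 2)
  after r: (3 7 6 5 4)

f' r r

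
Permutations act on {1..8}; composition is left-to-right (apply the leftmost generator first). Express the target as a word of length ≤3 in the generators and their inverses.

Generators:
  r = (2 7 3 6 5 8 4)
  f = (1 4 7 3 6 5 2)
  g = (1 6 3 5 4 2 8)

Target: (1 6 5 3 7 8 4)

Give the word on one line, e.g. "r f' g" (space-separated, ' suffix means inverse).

r' g

  after r': (2 4 8 5 6 3 7)
  after g: (1 6 5 3 7 8 4)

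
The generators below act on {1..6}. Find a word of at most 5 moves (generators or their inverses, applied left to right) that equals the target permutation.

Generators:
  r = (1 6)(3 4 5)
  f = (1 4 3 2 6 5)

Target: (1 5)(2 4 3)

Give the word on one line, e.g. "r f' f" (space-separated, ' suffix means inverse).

  after r': (1 6)(3 5 4)
  after r': (3 4 5)
  after f: (1 4)(2 6 5)
  after f: (1 3 2 5 6)
  after r': (1 5)(2 4 3)

r' r' f f r'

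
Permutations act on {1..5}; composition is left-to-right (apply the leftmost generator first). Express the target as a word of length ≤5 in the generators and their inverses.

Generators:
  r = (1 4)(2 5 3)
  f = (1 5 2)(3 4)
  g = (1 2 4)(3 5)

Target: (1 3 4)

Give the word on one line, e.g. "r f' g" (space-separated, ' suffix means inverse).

g f f g'

  after g: (1 2 4)(3 5)
  after f: (2 3)(4 5)
  after f: (1 5 3)(2 4)
  after g': (1 3 4)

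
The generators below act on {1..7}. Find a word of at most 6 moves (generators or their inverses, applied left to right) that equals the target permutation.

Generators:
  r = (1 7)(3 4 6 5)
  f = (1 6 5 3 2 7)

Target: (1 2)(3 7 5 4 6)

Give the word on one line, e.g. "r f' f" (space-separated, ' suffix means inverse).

f' r' f' f'

  after f': (1 7 2 3 5 6)
  after r': (2 5 4 3 6 7)
  after f': (1 7 3)(2 6)(4 5)
  after f': (1 2)(3 7 5 4 6)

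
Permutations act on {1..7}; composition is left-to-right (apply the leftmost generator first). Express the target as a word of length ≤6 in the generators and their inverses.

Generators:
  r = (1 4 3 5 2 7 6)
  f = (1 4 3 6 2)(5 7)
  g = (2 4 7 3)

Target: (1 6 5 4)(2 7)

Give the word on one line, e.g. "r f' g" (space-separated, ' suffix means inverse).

  after r: (1 4 3 5 2 7 6)
  after f': (2 5 6)(3 7)
  after r': (1 6 5 7 4)(2 3)
  after g': (1 6 5 4)(2 7)

r f' r' g'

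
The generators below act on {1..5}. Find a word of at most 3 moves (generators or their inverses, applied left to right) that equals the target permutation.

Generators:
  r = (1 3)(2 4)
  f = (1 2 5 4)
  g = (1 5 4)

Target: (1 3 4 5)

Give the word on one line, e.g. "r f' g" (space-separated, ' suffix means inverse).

  after r: (1 3)(2 4)
  after g: (1 3 5 4 2)
  after f: (1 3 4 5)

r g f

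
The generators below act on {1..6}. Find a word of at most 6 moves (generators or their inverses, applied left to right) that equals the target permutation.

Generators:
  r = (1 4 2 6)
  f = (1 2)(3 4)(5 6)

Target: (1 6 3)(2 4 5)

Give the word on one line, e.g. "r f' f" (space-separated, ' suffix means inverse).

r' f r f'

  after r': (1 6 2 4)
  after f: (1 5 6)(2 3 4)
  after r: (1 5)(2 3)(4 6)
  after f': (1 6 3)(2 4 5)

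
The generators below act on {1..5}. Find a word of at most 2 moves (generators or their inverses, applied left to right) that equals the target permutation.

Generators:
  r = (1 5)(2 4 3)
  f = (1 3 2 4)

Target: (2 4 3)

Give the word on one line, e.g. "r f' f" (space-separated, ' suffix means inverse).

  after r': (1 5)(2 3 4)
  after r': (2 4 3)

r' r'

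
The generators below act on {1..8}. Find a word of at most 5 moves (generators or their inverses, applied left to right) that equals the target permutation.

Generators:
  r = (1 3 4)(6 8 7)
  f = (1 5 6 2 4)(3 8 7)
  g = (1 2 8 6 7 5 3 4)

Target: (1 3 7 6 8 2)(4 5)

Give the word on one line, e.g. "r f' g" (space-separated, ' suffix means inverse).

g' f r g r'

  after g': (1 4 3 5 7 6 8 2)
  after f: (2 5 3 6 7)(4 8)
  after r: (1 3 8)(2 5 4 7)
  after g: (1 4 5)(2 3 6 7 8)
  after r': (1 3 7 6 8 2)(4 5)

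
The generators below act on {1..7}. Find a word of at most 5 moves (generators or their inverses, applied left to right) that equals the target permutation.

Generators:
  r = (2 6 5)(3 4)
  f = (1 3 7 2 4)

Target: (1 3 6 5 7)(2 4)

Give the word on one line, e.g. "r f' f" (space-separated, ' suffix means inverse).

  after f: (1 3 7 2 4)
  after f: (1 7 4 3 2)
  after r: (1 7 3 6 5 2)
  after f': (1 3 6 5 7)(2 4)

f f r f'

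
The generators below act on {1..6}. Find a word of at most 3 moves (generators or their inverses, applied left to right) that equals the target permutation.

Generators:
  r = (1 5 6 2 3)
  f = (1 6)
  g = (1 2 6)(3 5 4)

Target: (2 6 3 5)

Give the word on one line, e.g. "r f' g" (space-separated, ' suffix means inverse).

  after r: (1 5 6 2 3)
  after r: (1 6 3 5 2)
  after f: (2 6 3 5)

r r f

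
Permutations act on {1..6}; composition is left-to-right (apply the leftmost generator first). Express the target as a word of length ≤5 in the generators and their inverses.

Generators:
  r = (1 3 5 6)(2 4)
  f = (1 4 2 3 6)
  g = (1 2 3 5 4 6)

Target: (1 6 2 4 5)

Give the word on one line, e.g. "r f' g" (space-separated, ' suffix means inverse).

r' g' r g f

  after r': (1 6 5 3)(2 4)
  after g': (1 4)(2 5)(3 6)
  after r: (1 2 6 5 4 3)
  after g: (1 3 2)(4 5 6)
  after f: (1 6 2 4 5)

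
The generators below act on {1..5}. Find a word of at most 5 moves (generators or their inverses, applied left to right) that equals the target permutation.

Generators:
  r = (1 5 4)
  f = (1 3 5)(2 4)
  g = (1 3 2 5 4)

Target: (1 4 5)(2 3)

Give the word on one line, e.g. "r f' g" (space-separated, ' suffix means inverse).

  after f: (1 3 5)(2 4)
  after g': (2 5 4 3)
  after f: (1 3 4 5 2)
  after f: (1 5 4)(2 3)
  after r: (1 4 5)(2 3)

f g' f f r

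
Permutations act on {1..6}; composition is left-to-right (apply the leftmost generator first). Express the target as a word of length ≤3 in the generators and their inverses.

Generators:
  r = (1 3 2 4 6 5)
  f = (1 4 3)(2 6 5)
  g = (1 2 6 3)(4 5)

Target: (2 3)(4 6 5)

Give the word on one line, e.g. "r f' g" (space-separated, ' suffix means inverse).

f' r g'

  after f': (1 3 4)(2 5 6)
  after r: (1 2)(3 6 4)
  after g': (2 3)(4 6 5)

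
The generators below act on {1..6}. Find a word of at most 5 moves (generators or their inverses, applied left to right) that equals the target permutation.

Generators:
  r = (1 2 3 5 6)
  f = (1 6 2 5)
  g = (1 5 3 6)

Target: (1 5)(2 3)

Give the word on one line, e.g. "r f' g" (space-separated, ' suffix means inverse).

r g' r g'

  after r: (1 2 3 5 6)
  after g': (1 2 5 3)
  after r: (1 3 2 6)
  after g': (1 5)(2 3)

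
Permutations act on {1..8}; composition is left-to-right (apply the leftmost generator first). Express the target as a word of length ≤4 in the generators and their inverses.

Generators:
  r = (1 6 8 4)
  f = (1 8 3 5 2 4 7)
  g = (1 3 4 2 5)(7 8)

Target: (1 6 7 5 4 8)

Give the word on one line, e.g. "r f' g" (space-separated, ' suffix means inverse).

f' r g' r'

  after f': (1 7 4 2 5 3 8)
  after r: (1 7)(2 5 3 4)(6 8)
  after g': (1 8 6 7 5)
  after r': (1 6 7 5 4 8)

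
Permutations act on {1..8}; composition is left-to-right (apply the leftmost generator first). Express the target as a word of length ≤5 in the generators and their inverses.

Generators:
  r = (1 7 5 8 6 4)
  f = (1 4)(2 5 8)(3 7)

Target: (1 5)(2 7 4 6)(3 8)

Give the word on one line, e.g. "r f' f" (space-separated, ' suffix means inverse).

  after f': (1 4)(2 8 5)(3 7)
  after r': (1 6 8 7 3)(2 5)
  after f: (1 6 2 8 3 4)
  after r': (1 8 3 6 2 5 7)
  after r': (1 5)(2 7 4 6)(3 8)

f' r' f r' r'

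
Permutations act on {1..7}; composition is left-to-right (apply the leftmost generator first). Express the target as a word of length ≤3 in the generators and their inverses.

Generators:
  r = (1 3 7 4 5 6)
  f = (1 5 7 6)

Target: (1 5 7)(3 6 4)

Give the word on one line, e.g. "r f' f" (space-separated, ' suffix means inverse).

r' r'

  after r': (1 6 5 4 7 3)
  after r': (1 5 7)(3 6 4)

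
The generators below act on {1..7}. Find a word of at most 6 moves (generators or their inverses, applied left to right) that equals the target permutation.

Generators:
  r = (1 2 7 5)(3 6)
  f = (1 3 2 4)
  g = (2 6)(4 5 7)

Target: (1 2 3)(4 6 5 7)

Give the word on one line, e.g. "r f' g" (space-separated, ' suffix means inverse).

  after g': (2 6)(4 7 5)
  after f: (1 3 2 6 4 7 5)
  after r': (1 6 4 2 3)
  after g: (1 2 3)(4 6 5 7)

g' f r' g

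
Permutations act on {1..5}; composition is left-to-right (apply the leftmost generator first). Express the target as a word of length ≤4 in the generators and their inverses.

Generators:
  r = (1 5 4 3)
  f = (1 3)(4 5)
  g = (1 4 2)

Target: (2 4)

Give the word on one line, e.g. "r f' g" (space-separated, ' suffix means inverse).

r f' g'

  after r: (1 5 4 3)
  after f': (1 4)
  after g': (2 4)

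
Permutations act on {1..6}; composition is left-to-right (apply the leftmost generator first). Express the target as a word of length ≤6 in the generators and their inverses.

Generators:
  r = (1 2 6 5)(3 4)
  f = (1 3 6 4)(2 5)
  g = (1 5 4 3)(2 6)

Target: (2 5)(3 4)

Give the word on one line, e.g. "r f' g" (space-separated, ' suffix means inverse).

  after r: (1 2 6 5)(3 4)
  after f': (1 5 4)(2 3 6)
  after f': (1 2)(5 6)
  after r': (2 5)(3 4)

r f' f' r'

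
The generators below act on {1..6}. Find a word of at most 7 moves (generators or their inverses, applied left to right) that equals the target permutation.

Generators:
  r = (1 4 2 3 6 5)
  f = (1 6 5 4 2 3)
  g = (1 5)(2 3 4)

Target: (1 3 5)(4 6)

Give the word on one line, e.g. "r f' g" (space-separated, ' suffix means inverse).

  after f': (1 3 2 4 5 6)
  after r': (1 2)(3 4 6 5)
  after r': (1 4 3)(2 5)
  after f: (1 2 4)(3 6 5)
  after f: (1 3 5)(4 6)

f' r' r' f f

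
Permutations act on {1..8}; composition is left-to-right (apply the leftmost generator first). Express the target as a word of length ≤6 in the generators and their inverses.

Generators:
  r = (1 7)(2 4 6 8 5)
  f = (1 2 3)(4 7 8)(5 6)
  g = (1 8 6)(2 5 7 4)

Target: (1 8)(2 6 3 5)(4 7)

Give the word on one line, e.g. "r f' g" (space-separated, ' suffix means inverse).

r' g' r f' g

  after r': (1 7)(2 5 8 6 4)
  after g': (1 5)(6 7)
  after r: (1 2 4 6)(5 7 8)
  after f': (2 8 6 3)(4 5)
  after g: (1 8)(2 6 3 5)(4 7)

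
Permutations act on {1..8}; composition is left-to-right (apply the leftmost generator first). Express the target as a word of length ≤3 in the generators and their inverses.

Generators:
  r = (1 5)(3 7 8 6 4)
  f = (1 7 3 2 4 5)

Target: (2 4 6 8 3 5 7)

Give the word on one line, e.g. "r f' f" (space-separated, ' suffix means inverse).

  after r': (1 5)(3 4 6 8 7)
  after f: (2 4 6 8 3 5 7)

r' f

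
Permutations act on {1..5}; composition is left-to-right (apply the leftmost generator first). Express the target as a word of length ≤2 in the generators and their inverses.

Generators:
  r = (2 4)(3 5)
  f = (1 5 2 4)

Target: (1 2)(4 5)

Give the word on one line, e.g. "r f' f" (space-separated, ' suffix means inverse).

  after f: (1 5 2 4)
  after f: (1 2)(4 5)

f f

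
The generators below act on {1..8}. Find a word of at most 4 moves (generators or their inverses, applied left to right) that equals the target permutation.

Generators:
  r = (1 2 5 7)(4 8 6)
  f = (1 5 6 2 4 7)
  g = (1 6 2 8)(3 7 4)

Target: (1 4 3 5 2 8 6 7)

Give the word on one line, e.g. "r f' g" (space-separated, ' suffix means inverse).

g f f

  after g: (1 6 2 8)(3 7 4)
  after f: (1 2 8 5 6 4 3)
  after f: (1 4 3 5 2 8 6 7)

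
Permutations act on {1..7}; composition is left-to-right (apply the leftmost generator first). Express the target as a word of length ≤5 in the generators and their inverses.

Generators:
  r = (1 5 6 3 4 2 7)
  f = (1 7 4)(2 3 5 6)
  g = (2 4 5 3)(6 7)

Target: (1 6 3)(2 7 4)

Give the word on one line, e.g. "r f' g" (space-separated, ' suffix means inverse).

  after g': (2 3 5 4)(6 7)
  after r': (1 7 5 3)(2 6)
  after g': (1 6 3)(2 7 4)

g' r' g'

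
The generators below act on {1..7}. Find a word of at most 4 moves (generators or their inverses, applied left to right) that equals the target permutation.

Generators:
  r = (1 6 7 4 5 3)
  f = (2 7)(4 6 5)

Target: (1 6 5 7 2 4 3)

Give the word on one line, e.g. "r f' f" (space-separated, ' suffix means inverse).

  after f': (2 7)(4 5 6)
  after r: (1 6 5 7 2 4 3)

f' r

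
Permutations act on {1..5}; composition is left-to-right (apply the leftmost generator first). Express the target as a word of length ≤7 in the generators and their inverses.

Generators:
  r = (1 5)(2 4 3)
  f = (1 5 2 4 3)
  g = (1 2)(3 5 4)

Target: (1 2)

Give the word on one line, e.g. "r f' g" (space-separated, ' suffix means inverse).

  after g': (1 2)(3 4 5)
  after g': (3 5 4)
  after r': (1 5 2 3)
  after g: (1 4 3 2 5)
  after r': (1 2)

g' g' r' g r'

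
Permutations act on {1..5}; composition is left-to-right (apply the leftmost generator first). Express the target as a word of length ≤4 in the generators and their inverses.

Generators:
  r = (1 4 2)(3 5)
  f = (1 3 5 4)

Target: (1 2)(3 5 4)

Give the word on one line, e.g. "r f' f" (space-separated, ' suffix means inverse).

  after r: (1 4 2)(3 5)
  after r: (1 2 4)
  after f: (1 2)(3 5 4)

r r f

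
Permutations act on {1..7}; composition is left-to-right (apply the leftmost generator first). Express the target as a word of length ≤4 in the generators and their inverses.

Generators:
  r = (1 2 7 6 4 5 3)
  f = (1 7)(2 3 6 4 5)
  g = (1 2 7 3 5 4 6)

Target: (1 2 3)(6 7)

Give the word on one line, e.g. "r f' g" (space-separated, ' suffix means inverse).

  after f': (1 7)(2 5 4 6 3)
  after g': (1 2 3)(6 7)

f' g'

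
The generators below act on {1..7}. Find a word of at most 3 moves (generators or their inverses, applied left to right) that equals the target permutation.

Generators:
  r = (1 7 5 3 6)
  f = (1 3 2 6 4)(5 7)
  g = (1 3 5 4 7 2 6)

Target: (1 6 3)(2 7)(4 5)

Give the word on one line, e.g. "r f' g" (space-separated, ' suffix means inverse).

f f g

  after f: (1 3 2 6 4)(5 7)
  after f: (1 2 4 3 6)
  after g: (1 6 3)(2 7)(4 5)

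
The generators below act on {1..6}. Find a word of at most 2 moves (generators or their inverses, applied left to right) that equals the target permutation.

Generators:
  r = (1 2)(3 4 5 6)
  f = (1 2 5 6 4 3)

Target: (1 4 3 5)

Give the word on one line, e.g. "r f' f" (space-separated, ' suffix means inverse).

  after f': (1 3 4 6 5 2)
  after r: (1 4 3 5)

f' r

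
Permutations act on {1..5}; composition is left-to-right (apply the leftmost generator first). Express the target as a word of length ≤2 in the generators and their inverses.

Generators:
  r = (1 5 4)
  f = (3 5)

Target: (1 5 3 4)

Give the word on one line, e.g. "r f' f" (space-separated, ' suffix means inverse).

  after f': (3 5)
  after r: (1 5 3 4)

f' r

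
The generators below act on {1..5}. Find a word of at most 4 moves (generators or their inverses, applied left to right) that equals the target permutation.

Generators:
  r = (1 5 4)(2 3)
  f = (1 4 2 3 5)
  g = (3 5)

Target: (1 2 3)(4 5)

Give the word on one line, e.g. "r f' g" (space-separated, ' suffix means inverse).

  after r: (1 5 4)(2 3)
  after r: (1 4 5)
  after g': (1 4 3 5)
  after f: (1 2 3)(4 5)

r r g' f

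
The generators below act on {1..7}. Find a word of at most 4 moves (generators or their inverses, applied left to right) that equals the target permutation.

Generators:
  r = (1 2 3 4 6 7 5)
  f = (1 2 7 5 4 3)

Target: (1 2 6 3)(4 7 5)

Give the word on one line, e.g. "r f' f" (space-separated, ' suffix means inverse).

  after r: (1 2 3 4 6 7 5)
  after f': (2 4 6)(3 5)
  after r: (1 2 6 3)(4 7 5)

r f' r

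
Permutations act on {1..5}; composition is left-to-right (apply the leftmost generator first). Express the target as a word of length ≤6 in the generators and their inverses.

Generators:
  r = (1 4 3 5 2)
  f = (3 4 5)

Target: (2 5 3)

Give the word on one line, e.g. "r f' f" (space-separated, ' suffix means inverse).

r f' r' r'

  after r: (1 4 3 5 2)
  after f': (1 3 4 5 2)
  after r': (1 4 3)
  after r': (2 5 3)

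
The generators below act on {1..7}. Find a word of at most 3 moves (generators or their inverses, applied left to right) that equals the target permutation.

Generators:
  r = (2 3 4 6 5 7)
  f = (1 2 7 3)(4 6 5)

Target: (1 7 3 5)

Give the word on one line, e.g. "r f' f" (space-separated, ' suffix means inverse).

  after r: (2 3 4 6 5 7)
  after f: (1 2)(3 6 4 5)
  after f: (1 7 3 5)

r f f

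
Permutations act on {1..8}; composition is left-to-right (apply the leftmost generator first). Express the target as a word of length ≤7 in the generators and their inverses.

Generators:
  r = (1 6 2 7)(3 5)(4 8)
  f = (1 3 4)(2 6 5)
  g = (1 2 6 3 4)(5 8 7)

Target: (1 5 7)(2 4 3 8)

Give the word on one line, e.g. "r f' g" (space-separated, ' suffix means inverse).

r' g' f g g

  after r': (1 7 2 6)(3 5)(4 8)
  after g': (1 8 3 7)(4 5 6)
  after f: (1 8 4 2 6)(3 7)
  after g: (1 7 4 6 2 3 5 8)
  after g: (1 5 7)(2 4 3 8)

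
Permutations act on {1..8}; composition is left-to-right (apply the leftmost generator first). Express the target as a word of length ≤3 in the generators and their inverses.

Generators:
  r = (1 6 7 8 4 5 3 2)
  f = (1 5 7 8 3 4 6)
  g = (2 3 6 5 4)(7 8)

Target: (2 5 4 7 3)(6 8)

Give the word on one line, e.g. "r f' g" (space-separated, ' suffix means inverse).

r f

  after r: (1 6 7 8 4 5 3 2)
  after f: (2 5 4 7 3)(6 8)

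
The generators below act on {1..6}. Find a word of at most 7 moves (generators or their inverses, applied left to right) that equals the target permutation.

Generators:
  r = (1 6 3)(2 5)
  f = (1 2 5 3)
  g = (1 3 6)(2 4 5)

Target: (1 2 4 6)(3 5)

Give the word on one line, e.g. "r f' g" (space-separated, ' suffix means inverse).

g f r' f f

  after g: (1 3 6)(2 4 5)
  after f: (2 4 3 6)
  after r': (1 3)(2 4 6 5)
  after f: (2 4 6 3)
  after f: (1 2 4 6)(3 5)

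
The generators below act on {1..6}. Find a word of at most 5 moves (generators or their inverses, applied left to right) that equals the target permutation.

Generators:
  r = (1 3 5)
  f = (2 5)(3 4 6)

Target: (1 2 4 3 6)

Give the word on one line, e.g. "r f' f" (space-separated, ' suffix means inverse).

f r' f

  after f: (2 5)(3 4 6)
  after r': (1 5 2 3 4 6)
  after f: (1 2 4 3 6)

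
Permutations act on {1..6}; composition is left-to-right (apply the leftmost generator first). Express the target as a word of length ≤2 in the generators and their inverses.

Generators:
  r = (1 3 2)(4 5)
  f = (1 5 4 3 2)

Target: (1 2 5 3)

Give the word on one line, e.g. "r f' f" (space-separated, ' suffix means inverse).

  after r: (1 3 2)(4 5)
  after f: (1 2 5 3)

r f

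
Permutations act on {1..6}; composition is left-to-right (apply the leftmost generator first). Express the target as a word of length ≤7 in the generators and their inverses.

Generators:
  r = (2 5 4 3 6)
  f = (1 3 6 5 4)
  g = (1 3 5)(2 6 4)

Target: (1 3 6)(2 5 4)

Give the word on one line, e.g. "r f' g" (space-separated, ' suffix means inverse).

g f' g' f' r'

  after g: (1 3 5)(2 6 4)
  after f': (2 3 6 5 4)
  after g': (1 5 6 3 2)
  after f': (1 6)(2 4 5 3)
  after r': (1 3 6)(2 5 4)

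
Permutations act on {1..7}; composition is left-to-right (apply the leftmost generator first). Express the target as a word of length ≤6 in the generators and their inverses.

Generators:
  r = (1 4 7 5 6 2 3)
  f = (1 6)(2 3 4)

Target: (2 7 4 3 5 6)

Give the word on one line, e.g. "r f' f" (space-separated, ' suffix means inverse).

r' r' r' f

  after r': (1 3 2 6 5 7 4)
  after r': (1 2 5 4 3 6 7)
  after r': (1 6 4 2 7 3 5)
  after f: (2 7 4 3 5 6)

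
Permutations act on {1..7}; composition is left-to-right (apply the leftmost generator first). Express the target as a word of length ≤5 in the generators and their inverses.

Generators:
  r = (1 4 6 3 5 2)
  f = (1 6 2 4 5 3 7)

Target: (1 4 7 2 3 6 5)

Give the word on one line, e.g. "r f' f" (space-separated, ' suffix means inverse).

f f f

  after f: (1 6 2 4 5 3 7)
  after f: (1 2 5 7 6 4 3)
  after f: (1 4 7 2 3 6 5)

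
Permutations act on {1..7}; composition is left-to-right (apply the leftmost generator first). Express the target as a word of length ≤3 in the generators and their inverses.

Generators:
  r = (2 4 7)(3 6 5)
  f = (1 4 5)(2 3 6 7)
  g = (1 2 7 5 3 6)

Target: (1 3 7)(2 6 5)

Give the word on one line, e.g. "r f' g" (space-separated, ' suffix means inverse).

  after g': (1 6 3 5 7 2)
  after g': (1 3 7)(2 6 5)

g' g'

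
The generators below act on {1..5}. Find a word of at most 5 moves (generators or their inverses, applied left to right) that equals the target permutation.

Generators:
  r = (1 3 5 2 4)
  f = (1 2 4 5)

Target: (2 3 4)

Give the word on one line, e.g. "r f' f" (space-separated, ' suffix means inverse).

f' r f'

  after f': (1 5 4 2)
  after r: (1 2 3 5)
  after f': (2 3 4)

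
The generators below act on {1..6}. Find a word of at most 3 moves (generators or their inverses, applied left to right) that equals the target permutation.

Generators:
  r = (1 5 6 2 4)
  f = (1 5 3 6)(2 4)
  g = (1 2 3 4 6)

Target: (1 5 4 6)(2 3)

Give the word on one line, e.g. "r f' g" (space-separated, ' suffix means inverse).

  after r: (1 5 6 2 4)
  after g': (1 5 4 6)(2 3)

r g'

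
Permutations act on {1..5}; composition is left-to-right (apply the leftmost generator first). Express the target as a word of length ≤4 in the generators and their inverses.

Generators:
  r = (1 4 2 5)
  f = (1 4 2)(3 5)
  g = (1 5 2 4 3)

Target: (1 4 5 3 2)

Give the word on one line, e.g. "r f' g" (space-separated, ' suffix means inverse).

  after f': (1 2 4)(3 5)
  after r': (1 4 5 3 2)

f' r'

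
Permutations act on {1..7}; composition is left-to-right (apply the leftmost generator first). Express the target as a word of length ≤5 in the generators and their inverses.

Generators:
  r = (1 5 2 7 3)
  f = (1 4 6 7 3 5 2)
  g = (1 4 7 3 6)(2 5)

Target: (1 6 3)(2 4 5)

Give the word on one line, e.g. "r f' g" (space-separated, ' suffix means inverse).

f' f' g f g'

  after f': (1 2 5 3 7 6 4)
  after f': (1 5 7 4 2 3 6)
  after g: (1 2 6 4 5 3)
  after f: (2 7 3 4)
  after g': (1 6 3)(2 4 5)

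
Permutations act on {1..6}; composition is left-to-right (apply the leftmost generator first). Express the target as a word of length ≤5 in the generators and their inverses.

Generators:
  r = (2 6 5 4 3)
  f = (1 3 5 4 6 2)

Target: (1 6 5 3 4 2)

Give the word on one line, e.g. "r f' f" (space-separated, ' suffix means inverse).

r' f' r

  after r': (2 3 4 5 6)
  after f': (1 2)(3 5 4)
  after r: (1 6 5 3 4 2)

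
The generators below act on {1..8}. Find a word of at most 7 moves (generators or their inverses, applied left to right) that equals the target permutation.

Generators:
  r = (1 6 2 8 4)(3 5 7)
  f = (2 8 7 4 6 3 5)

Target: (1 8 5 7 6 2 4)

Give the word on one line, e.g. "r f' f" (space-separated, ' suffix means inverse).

f' f' r r f

  after f': (2 5 3 6 4 7 8)
  after f': (2 3 4 8 5 6 7)
  after r: (1 6 3)(2 5)(7 8)
  after r: (1 2 7 4)(3 6 5 8)
  after f: (1 8 5 7 6 2 4)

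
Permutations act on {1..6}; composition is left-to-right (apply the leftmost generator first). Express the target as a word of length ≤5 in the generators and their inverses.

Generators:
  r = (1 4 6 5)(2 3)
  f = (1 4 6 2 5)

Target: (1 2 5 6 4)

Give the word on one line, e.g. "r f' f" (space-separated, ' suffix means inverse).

  after r: (1 4 6 5)(2 3)
  after r: (1 6)(4 5)
  after f: (1 2 5 6 4)

r r f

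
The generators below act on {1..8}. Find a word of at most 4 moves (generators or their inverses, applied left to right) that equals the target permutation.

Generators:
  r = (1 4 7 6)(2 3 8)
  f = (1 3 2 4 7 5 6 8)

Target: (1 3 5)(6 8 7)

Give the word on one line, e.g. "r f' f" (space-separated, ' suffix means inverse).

r' f f f

  after r': (1 6 7 4)(2 8 3)
  after f: (1 8 2)(3 4)(5 6)
  after f: (2 3 7 5 8 4)
  after f: (1 3 5)(6 8 7)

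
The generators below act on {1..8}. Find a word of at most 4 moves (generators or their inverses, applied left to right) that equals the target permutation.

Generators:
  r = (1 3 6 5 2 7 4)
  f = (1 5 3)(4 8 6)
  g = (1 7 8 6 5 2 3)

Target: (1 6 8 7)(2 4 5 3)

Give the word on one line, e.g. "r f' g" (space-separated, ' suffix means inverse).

  after f: (1 5 3)(4 8 6)
  after g': (1 6 4 7)(2 5)
  after g': (1 8 7 3 2 6 4)
  after f: (1 6 8 7)(2 4 5 3)

f g' g' f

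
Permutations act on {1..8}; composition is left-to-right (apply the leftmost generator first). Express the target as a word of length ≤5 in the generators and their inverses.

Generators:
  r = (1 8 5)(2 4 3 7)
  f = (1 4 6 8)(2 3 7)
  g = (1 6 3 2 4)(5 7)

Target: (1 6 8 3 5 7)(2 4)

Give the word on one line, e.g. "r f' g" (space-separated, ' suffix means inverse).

f g' g' g'

  after f: (1 4 6 8)(2 3 7)
  after g': (1 2 6 8 4)(3 5 7)
  after g': (1 3 7 6 8 2)
  after g': (1 6 8 3 5 7)(2 4)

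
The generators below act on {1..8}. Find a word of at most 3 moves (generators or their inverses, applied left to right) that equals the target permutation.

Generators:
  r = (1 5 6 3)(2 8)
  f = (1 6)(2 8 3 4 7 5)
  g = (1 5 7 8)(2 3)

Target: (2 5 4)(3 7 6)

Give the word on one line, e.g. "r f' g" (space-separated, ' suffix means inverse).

  after f: (1 6)(2 8 3 4 7 5)
  after g': (1 6 8 2 7)(3 4 5)
  after f: (2 5 4)(3 7 6)

f g' f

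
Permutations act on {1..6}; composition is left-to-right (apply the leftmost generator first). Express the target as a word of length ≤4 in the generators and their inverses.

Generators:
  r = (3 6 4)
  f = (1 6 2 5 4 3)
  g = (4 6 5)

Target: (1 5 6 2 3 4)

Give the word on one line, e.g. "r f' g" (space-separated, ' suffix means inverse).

  after g: (4 6 5)
  after f': (1 3 4)(2 6)
  after r': (1 4)(2 3 6)
  after g': (1 5 6 2 3 4)

g f' r' g'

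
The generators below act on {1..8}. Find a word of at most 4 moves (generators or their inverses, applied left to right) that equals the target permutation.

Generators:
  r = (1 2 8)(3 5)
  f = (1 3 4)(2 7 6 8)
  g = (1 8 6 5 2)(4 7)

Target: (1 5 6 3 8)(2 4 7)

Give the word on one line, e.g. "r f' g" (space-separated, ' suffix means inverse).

r' f g' f

  after r': (1 8 2)(3 5)
  after f: (1 2 3 5 4)(6 8 7)
  after g': (1 5 7 8 4 2 3 6)
  after f: (1 5 6 3 8)(2 4 7)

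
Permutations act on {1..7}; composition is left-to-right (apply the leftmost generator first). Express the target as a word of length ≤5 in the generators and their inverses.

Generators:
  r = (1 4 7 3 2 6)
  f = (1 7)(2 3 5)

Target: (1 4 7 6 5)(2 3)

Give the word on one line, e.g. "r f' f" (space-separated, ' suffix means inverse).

f' r' f'

  after f': (1 7)(2 5 3)
  after r': (1 4)(2 5 7 6)
  after f': (1 4 7 6 5)(2 3)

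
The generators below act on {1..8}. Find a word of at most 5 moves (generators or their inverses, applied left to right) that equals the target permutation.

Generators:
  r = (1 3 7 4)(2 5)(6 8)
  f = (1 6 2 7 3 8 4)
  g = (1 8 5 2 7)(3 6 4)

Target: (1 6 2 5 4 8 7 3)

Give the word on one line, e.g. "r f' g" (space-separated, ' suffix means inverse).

  after g: (1 8 5 2 7)(3 6 4)
  after f': (1 3)(4 7)(5 6 8)
  after r': (2 5 8)(3 4)
  after f: (1 6 2 5 4 8 7 3)

g f' r' f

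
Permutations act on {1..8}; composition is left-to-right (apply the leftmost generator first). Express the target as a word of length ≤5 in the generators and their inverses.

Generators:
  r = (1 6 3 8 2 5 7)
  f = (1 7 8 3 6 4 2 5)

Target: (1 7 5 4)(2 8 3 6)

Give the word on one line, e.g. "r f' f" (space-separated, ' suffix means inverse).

  after f: (1 7 8 3 6 4 2 5)
  after r: (2 7)(4 5 6)
  after f: (1 7 5 4)(2 8 3 6)

f r f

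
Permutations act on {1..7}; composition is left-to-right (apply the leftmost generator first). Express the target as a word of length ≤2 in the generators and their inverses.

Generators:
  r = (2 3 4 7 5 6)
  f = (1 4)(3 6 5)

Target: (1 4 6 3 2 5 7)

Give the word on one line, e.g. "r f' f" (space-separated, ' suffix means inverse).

  after r': (2 6 5 7 4 3)
  after f: (1 4 6 3 2 5 7)

r' f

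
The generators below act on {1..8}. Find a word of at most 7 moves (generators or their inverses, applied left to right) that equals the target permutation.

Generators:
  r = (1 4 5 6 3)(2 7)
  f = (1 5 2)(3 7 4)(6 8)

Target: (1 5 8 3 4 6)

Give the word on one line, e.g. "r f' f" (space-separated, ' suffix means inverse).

  after r: (1 4 5 6 3)(2 7)
  after f: (1 3 5 8 6 7)(2 4)
  after f: (1 7 5 6 4)(2 3)
  after f: (1 4 5 8 6 3)(2 7)
  after r: (1 5 8 3 4 6)

r f f f r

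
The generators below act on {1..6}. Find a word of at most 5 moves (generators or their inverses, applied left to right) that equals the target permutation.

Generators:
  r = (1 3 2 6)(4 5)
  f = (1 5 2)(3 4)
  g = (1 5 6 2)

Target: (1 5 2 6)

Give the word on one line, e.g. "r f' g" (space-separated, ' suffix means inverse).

  after f': (1 2 5)(3 4)
  after g: (2 6)(3 4)
  after f: (1 5 2 6)

f' g f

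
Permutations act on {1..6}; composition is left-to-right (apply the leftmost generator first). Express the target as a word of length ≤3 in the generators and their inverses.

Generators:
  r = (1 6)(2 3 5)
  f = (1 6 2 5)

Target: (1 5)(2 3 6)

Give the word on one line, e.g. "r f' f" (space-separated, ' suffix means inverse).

  after f: (1 6 2 5)
  after r': (2 3)(5 6)
  after f': (1 5)(2 3 6)

f r' f'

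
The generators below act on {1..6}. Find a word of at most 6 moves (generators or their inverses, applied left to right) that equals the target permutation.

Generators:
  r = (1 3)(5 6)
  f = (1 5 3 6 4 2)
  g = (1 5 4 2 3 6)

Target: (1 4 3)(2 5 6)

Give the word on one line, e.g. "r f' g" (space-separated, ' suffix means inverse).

f g r r

  after f: (1 5 3 6 4 2)
  after g: (1 4 3)(2 5 6)
  after r: (1 4)(2 6)
  after r: (1 4 3)(2 5 6)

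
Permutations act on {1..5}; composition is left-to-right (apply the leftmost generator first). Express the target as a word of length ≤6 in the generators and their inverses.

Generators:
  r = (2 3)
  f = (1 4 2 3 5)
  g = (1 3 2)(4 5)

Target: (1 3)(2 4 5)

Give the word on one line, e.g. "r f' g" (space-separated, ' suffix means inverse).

r f f f

  after r: (2 3)
  after f: (1 4 2 5)
  after f: (1 2)(3 5 4)
  after f: (1 3)(2 4 5)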